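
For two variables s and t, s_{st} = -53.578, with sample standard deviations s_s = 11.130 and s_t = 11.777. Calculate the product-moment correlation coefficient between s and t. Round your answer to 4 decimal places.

r = Cov(s,t) / (s_s · s_t) = -53.578 / (11.130 × 11.777)
  = -53.578 / 131.0780 ≈ -0.4087

-0.4087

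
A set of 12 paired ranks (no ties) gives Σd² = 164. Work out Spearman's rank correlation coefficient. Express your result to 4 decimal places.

ρ = 1 − 6Σd² / [n(n²−1)] = 1 − 6×164 / (12×143)
  = 1 − 984/1716 = 1 − 0.57343 ≈ 0.4266

0.4266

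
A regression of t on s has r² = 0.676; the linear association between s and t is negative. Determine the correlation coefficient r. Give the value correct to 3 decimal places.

|r| = √0.676 = 0.822
The association is negative, so r = −0.822.

-0.822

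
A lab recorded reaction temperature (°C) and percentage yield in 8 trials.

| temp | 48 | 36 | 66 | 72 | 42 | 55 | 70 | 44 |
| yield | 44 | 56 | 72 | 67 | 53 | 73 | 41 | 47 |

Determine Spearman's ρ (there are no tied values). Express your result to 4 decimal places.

0.1190

Rank temp: 4, 1, 6, 8, 2, 5, 7, 3
Rank yield: 2, 5, 7, 6, 4, 8, 1, 3
d = rank(temp) − rank(yield): 2, -4, -1, 2, -2, -3, 6, 0; Σd² = 74
ρ = 1 − 6Σd² / [n(n²−1)] = 1 − 6×74 / (8×63) = 1 − 444/504 ≈ 0.1190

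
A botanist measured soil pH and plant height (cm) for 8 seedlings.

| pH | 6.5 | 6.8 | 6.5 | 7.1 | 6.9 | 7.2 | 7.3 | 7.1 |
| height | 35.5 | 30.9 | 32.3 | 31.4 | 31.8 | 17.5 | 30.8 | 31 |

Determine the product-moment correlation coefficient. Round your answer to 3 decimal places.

-0.542

n = 8, Σx = 55.4, Σy = 241.2, Σx² = 384.3, Σy² = 7471.44, Σxy = 1664.12
nΣxy − ΣxΣy = 13312.96 − 13362.48 = -49.52
nΣx² − (Σx)² = 3074.4 − 3069.16 = 5.24; nΣy² − (Σy)² = 59771.52 − 58177.44 = 1594.08
r = -49.52 / √(5.24 × 1594.08) = -49.52 / 91.3946 ≈ -0.542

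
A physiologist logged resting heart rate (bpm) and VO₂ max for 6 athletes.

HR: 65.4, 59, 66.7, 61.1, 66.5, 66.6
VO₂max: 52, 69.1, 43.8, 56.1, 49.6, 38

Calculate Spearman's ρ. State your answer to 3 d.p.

-0.943

Rank HR: 3, 1, 6, 2, 4, 5
Rank VO₂max: 4, 6, 2, 5, 3, 1
d = rank(HR) − rank(VO₂max): -1, -5, 4, -3, 1, 4; Σd² = 68
ρ = 1 − 6Σd² / [n(n²−1)] = 1 − 6×68 / (6×35) = 1 − 408/210 ≈ -0.943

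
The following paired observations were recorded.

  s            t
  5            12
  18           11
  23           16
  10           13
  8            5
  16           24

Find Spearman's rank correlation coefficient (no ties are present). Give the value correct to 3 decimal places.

0.429

Rank s: 1, 5, 6, 3, 2, 4
Rank t: 3, 2, 5, 4, 1, 6
d = rank(s) − rank(t): -2, 3, 1, -1, 1, -2; Σd² = 20
ρ = 1 − 6Σd² / [n(n²−1)] = 1 − 6×20 / (6×35) = 1 − 120/210 ≈ 0.429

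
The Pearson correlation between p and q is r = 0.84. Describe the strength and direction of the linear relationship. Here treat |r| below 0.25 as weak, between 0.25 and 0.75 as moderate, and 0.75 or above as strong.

strong positive

r = 0.84 > 0 so the relationship is positive.
|r| = 0.84, which falls in the strong range.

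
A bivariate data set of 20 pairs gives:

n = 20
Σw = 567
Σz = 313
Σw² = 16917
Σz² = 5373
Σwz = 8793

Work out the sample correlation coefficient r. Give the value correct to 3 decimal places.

-0.127

r = (nΣwz − ΣwΣz) / √[(nΣw² − (Σw)²)(nΣz² − (Σz)²)]
Numerator: 20×8793 − 567×313 = -1611
Denominator: √[(338340 − 321489)(107460 − 97969)] = √[16851 × 9491] = 12646.4557
r = -1611 / 12646.4557 ≈ -0.127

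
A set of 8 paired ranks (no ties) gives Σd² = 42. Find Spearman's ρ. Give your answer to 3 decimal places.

ρ = 1 − 6Σd² / [n(n²−1)] = 1 − 6×42 / (8×63)
  = 1 − 252/504 = 1 − 0.5000 ≈ 0.500

0.500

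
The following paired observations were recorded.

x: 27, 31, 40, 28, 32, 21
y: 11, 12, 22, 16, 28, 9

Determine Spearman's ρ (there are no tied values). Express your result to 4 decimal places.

Rank x: 2, 4, 6, 3, 5, 1
Rank y: 2, 3, 5, 4, 6, 1
d = rank(x) − rank(y): 0, 1, 1, -1, -1, 0; Σd² = 4
ρ = 1 − 6Σd² / [n(n²−1)] = 1 − 6×4 / (6×35) = 1 − 24/210 ≈ 0.8857

0.8857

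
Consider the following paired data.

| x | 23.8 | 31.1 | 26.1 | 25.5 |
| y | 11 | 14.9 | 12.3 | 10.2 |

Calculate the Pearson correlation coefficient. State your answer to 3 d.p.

n = 4, Σx = 106.5, Σy = 48.4, Σx² = 2865.11, Σy² = 598.34, Σxy = 1306.32
nΣxy − ΣxΣy = 5225.28 − 5154.6 = 70.68
nΣx² − (Σx)² = 11460.44 − 11342.25 = 118.19; nΣy² − (Σy)² = 2393.36 − 2342.56 = 50.8
r = 70.68 / √(118.19 × 50.8) = 70.68 / 77.4858 ≈ 0.912

0.912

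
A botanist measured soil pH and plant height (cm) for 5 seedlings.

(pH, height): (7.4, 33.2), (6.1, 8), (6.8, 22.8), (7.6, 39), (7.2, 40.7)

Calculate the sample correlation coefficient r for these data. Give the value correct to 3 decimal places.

0.939

n = 5, Σx = 35.1, Σy = 143.7, Σx² = 247.81, Σy² = 4863.57, Σxy = 1038.96
nΣxy − ΣxΣy = 5194.8 − 5043.87 = 150.93
nΣx² − (Σx)² = 1239.05 − 1232.01 = 7.04; nΣy² − (Σy)² = 24317.85 − 20649.69 = 3668.16
r = 150.93 / √(7.04 × 3668.16) = 150.93 / 160.6980 ≈ 0.939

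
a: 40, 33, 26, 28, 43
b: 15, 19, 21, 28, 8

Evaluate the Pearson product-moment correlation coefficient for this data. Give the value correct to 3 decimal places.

n = 5, Σa = 170, Σb = 91, Σa² = 5998, Σb² = 1875, Σab = 2901
nΣab − ΣaΣb = 14505 − 15470 = -965
nΣa² − (Σa)² = 29990 − 28900 = 1090; nΣb² − (Σb)² = 9375 − 8281 = 1094
r = -965 / √(1090 × 1094) = -965 / 1091.9982 ≈ -0.884

-0.884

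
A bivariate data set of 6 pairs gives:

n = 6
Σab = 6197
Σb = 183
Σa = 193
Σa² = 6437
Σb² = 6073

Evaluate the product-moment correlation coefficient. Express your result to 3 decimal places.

r = (nΣab − ΣaΣb) / √[(nΣa² − (Σa)²)(nΣb² − (Σb)²)]
Numerator: 6×6197 − 193×183 = 1863
Denominator: √[(38622 − 37249)(36438 − 33489)] = √[1373 × 2949] = 2012.2070
r = 1863 / 2012.2070 ≈ 0.926

0.926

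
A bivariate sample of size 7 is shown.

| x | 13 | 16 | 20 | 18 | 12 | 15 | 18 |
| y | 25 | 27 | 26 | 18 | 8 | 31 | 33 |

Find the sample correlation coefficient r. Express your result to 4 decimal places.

n = 7, Σx = 112, Σy = 168, Σx² = 1842, Σy² = 4468, Σxy = 2756
nΣxy − ΣxΣy = 19292 − 18816 = 476
nΣx² − (Σx)² = 12894 − 12544 = 350; nΣy² − (Σy)² = 31276 − 28224 = 3052
r = 476 / √(350 × 3052) = 476 / 1033.5376 ≈ 0.4606

0.4606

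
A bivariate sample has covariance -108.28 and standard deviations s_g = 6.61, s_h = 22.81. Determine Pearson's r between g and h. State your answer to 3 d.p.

-0.718

r = Cov(g,h) / (s_g · s_h) = -108.28 / (6.61 × 22.81)
  = -108.28 / 150.7741 ≈ -0.718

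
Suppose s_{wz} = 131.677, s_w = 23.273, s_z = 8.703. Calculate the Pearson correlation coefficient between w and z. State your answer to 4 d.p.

r = Cov(w,z) / (s_w · s_z) = 131.677 / (23.273 × 8.703)
  = 131.677 / 202.5449 ≈ 0.6501

0.6501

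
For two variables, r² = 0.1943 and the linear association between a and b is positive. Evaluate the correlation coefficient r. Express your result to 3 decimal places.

|r| = √0.1943 = 0.441
The association is positive, so r = 0.441.

0.441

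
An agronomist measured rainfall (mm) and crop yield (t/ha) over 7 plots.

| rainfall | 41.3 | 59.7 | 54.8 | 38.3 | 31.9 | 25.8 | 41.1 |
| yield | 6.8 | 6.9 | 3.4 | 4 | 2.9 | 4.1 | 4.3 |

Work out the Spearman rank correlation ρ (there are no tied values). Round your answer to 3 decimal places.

0.500

Rank rainfall: 5, 7, 6, 3, 2, 1, 4
Rank yield: 6, 7, 2, 3, 1, 4, 5
d = rank(rainfall) − rank(yield): -1, 0, 4, 0, 1, -3, -1; Σd² = 28
ρ = 1 − 6Σd² / [n(n²−1)] = 1 − 6×28 / (7×48) = 1 − 168/336 ≈ 0.500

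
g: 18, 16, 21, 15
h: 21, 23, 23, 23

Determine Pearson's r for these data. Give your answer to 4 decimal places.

n = 4, Σg = 70, Σh = 90, Σg² = 1246, Σh² = 2028, Σgh = 1574
nΣgh − ΣgΣh = 6296 − 6300 = -4
nΣg² − (Σg)² = 4984 − 4900 = 84; nΣh² − (Σh)² = 8112 − 8100 = 12
r = -4 / √(84 × 12) = -4 / 31.7490 ≈ -0.1260

-0.1260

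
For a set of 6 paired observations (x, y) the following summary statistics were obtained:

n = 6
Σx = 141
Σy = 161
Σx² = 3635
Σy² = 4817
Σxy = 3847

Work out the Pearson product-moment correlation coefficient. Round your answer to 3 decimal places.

0.159

r = (nΣxy − ΣxΣy) / √[(nΣx² − (Σx)²)(nΣy² − (Σy)²)]
Numerator: 6×3847 − 141×161 = 381
Denominator: √[(21810 − 19881)(28902 − 25921)] = √[1929 × 2981] = 2397.9885
r = 381 / 2397.9885 ≈ 0.159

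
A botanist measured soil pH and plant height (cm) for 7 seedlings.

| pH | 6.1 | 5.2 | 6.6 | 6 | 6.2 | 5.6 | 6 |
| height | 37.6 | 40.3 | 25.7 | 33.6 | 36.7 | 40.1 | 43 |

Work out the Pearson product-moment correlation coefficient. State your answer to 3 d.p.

n = 7, Σx = 41.7, Σy = 257, Σx² = 249.61, Σy² = 9631.2, Σxy = 1520.24
nΣxy − ΣxΣy = 10641.68 − 10716.9 = -75.22
nΣx² − (Σx)² = 1747.27 − 1738.89 = 8.38; nΣy² − (Σy)² = 67418.4 − 66049 = 1369.4
r = -75.22 / √(8.38 × 1369.4) = -75.22 / 107.1241 ≈ -0.702

-0.702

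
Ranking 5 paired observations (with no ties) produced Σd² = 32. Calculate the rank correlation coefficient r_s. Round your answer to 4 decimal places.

ρ = 1 − 6Σd² / [n(n²−1)] = 1 − 6×32 / (5×24)
  = 1 − 192/120 = 1 − 1.60000 ≈ -0.6000

-0.6000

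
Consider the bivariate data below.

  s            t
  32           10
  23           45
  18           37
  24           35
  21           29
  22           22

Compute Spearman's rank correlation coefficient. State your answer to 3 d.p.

-0.371

Rank s: 6, 4, 1, 5, 2, 3
Rank t: 1, 6, 5, 4, 3, 2
d = rank(s) − rank(t): 5, -2, -4, 1, -1, 1; Σd² = 48
ρ = 1 − 6Σd² / [n(n²−1)] = 1 − 6×48 / (6×35) = 1 − 288/210 ≈ -0.371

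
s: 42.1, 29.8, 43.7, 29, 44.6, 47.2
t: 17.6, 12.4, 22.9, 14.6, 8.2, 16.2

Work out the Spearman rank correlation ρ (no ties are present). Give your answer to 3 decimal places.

0.086

Rank s: 3, 2, 4, 1, 5, 6
Rank t: 5, 2, 6, 3, 1, 4
d = rank(s) − rank(t): -2, 0, -2, -2, 4, 2; Σd² = 32
ρ = 1 − 6Σd² / [n(n²−1)] = 1 − 6×32 / (6×35) = 1 − 192/210 ≈ 0.086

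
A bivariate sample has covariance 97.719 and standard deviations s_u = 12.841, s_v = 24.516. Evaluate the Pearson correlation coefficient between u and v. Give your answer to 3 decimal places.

0.310

r = Cov(u,v) / (s_u · s_v) = 97.719 / (12.841 × 24.516)
  = 97.719 / 314.8100 ≈ 0.310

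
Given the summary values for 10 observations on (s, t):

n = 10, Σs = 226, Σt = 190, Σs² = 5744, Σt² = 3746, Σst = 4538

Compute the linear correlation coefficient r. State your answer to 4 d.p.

r = (nΣst − ΣsΣt) / √[(nΣs² − (Σs)²)(nΣt² − (Σt)²)]
Numerator: 10×4538 − 226×190 = 2440
Denominator: √[(57440 − 51076)(37460 − 36100)] = √[6364 × 1360] = 2941.9449
r = 2440 / 2941.9449 ≈ 0.8294

0.8294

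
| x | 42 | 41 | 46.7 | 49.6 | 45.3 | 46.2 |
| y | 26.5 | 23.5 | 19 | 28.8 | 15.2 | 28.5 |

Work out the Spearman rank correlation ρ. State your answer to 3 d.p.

0.371

Rank x: 2, 1, 5, 6, 3, 4
Rank y: 4, 3, 2, 6, 1, 5
d = rank(x) − rank(y): -2, -2, 3, 0, 2, -1; Σd² = 22
ρ = 1 − 6Σd² / [n(n²−1)] = 1 − 6×22 / (6×35) = 1 − 132/210 ≈ 0.371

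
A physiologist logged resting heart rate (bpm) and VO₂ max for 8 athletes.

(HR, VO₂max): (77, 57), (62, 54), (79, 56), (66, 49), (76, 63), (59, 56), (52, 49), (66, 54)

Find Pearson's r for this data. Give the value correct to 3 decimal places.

0.654

n = 8, Σx = 537, Σy = 438, Σx² = 36687, Σy² = 24124, Σxy = 29599
nΣxy − ΣxΣy = 236792 − 235206 = 1586
nΣx² − (Σx)² = 293496 − 288369 = 5127; nΣy² − (Σy)² = 192992 − 191844 = 1148
r = 1586 / √(5127 × 1148) = 1586 / 2426.0660 ≈ 0.654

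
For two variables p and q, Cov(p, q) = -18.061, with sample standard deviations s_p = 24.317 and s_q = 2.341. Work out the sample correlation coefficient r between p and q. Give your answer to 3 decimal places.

-0.317

r = Cov(p,q) / (s_p · s_q) = -18.061 / (24.317 × 2.341)
  = -18.061 / 56.9261 ≈ -0.317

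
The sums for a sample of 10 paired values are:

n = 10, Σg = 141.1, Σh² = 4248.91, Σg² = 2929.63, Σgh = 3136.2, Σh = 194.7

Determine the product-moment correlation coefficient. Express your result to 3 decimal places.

0.593

r = (nΣgh − ΣgΣh) / √[(nΣg² − (Σg)²)(nΣh² − (Σh)²)]
Numerator: 10×3136.2 − 141.1×194.7 = 3889.83
Denominator: √[(29296.3 − 19909.21)(42489.1 − 37908.09)] = √[9387.09 × 4581.01] = 6557.6179
r = 3889.83 / 6557.6179 ≈ 0.593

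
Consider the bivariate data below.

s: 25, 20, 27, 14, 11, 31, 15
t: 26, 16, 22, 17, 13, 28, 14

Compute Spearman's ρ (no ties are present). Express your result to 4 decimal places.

Rank s: 5, 4, 6, 2, 1, 7, 3
Rank t: 6, 3, 5, 4, 1, 7, 2
d = rank(s) − rank(t): -1, 1, 1, -2, 0, 0, 1; Σd² = 8
ρ = 1 − 6Σd² / [n(n²−1)] = 1 − 6×8 / (7×48) = 1 − 48/336 ≈ 0.8571

0.8571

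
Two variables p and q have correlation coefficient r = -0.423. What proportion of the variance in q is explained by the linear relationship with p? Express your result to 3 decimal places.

0.179

r² = (-0.423)² = 0.179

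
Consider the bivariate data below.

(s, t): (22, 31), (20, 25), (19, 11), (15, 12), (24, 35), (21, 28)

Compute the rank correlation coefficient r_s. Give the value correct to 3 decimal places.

0.943

Rank s: 5, 3, 2, 1, 6, 4
Rank t: 5, 3, 1, 2, 6, 4
d = rank(s) − rank(t): 0, 0, 1, -1, 0, 0; Σd² = 2
ρ = 1 − 6Σd² / [n(n²−1)] = 1 − 6×2 / (6×35) = 1 − 12/210 ≈ 0.943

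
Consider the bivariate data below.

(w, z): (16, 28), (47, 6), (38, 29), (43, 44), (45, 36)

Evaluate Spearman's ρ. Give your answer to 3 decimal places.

-0.100

Rank w: 1, 5, 2, 3, 4
Rank z: 2, 1, 3, 5, 4
d = rank(w) − rank(z): -1, 4, -1, -2, 0; Σd² = 22
ρ = 1 − 6Σd² / [n(n²−1)] = 1 − 6×22 / (5×24) = 1 − 132/120 ≈ -0.100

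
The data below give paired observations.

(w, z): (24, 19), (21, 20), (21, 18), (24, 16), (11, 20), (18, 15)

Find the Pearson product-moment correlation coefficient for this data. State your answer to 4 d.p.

n = 6, Σw = 119, Σz = 108, Σw² = 2479, Σz² = 1966, Σwz = 2128
nΣwz − ΣwΣz = 12768 − 12852 = -84
nΣw² − (Σw)² = 14874 − 14161 = 713; nΣz² − (Σz)² = 11796 − 11664 = 132
r = -84 / √(713 × 132) = -84 / 306.7833 ≈ -0.2738

-0.2738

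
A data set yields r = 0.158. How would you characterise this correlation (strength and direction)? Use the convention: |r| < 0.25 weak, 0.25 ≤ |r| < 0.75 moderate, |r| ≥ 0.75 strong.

weak positive

r = 0.158 > 0 so the relationship is positive.
|r| = 0.158, which falls in the weak range.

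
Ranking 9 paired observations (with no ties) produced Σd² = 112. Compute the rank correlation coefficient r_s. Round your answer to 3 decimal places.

ρ = 1 − 6Σd² / [n(n²−1)] = 1 − 6×112 / (9×80)
  = 1 − 672/720 = 1 − 0.9333 ≈ 0.067

0.067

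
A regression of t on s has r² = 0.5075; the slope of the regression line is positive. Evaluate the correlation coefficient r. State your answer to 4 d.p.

|r| = √0.5075 = 0.7124
The association is positive, so r = 0.7124.

0.7124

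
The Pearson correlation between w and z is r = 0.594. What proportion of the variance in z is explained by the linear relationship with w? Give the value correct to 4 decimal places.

0.3528

r² = (0.594)² = 0.3528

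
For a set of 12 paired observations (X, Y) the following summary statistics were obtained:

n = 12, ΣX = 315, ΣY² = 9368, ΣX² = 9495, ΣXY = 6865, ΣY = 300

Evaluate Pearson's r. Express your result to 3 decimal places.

-0.667

r = (nΣXY − ΣXΣY) / √[(nΣX² − (ΣX)²)(nΣY² − (ΣY)²)]
Numerator: 12×6865 − 315×300 = -12120
Denominator: √[(113940 − 99225)(112416 − 90000)] = √[14715 × 22416] = 18161.8127
r = -12120 / 18161.8127 ≈ -0.667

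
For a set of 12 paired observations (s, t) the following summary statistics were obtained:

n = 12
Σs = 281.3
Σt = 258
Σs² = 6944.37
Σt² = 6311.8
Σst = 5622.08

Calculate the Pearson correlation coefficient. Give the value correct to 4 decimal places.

-0.8229

r = (nΣst − ΣsΣt) / √[(nΣs² − (Σs)²)(nΣt² − (Σt)²)]
Numerator: 12×5622.08 − 281.3×258 = -5110.44
Denominator: √[(83332.44 − 79129.69)(75741.6 − 66564)] = √[4202.75 × 9177.6] = 6210.5683
r = -5110.44 / 6210.5683 ≈ -0.8229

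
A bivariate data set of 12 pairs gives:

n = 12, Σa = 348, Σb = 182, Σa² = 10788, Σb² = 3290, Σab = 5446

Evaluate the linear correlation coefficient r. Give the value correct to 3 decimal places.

0.277

r = (nΣab − ΣaΣb) / √[(nΣa² − (Σa)²)(nΣb² − (Σb)²)]
Numerator: 12×5446 − 348×182 = 2016
Denominator: √[(129456 − 121104)(39480 − 33124)] = √[8352 × 6356] = 7285.9668
r = 2016 / 7285.9668 ≈ 0.277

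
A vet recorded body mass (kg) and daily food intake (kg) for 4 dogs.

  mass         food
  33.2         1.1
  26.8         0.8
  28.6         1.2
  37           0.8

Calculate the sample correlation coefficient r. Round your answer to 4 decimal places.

n = 4, Σx = 125.6, Σy = 3.9, Σx² = 4007.44, Σy² = 3.93, Σxy = 121.88
nΣxy − ΣxΣy = 487.52 − 489.84 = -2.32
nΣx² − (Σx)² = 16029.76 − 15775.36 = 254.4; nΣy² − (Σy)² = 15.72 − 15.21 = 0.51
r = -2.32 / √(254.4 × 0.51) = -2.32 / 11.3905 ≈ -0.2037

-0.2037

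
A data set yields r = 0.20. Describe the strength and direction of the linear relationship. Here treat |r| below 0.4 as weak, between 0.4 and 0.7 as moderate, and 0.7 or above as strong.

r = 0.20 > 0 so the relationship is positive.
|r| = 0.20, which falls in the weak range.

weak positive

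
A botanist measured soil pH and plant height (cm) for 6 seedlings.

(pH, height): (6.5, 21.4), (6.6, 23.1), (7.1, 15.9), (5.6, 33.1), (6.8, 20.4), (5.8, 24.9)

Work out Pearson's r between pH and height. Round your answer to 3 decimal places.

-0.917

n = 6, Σx = 38.4, Σy = 138.8, Σx² = 247.46, Σy² = 3376.16, Σxy = 872.95
nΣxy − ΣxΣy = 5237.7 − 5329.92 = -92.22
nΣx² − (Σx)² = 1484.76 − 1474.56 = 10.2; nΣy² − (Σy)² = 20256.96 − 19265.44 = 991.52
r = -92.22 / √(10.2 × 991.52) = -92.22 / 100.5659 ≈ -0.917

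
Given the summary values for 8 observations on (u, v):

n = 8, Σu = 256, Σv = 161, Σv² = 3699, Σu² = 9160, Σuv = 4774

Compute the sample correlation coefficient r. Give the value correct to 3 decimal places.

r = (nΣuv − ΣuΣv) / √[(nΣu² − (Σu)²)(nΣv² − (Σv)²)]
Numerator: 8×4774 − 256×161 = -3024
Denominator: √[(73280 − 65536)(29592 − 25921)] = √[7744 × 3671] = 5331.8124
r = -3024 / 5331.8124 ≈ -0.567

-0.567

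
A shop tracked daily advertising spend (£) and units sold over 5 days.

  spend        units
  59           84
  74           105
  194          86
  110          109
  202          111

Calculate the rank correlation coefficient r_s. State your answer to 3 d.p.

Rank spend: 1, 2, 4, 3, 5
Rank units: 1, 3, 2, 4, 5
d = rank(spend) − rank(units): 0, -1, 2, -1, 0; Σd² = 6
ρ = 1 − 6Σd² / [n(n²−1)] = 1 − 6×6 / (5×24) = 1 − 36/120 ≈ 0.700

0.700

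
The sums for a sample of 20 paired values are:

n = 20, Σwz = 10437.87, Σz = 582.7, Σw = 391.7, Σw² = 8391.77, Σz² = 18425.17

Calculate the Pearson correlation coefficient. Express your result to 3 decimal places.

-0.954

r = (nΣwz − ΣwΣz) / √[(nΣw² − (Σw)²)(nΣz² − (Σz)²)]
Numerator: 20×10437.87 − 391.7×582.7 = -19486.19
Denominator: √[(167835.4 − 153428.89)(368503.4 − 339539.29)] = √[14406.51 × 28964.11] = 20427.2304
r = -19486.19 / 20427.2304 ≈ -0.954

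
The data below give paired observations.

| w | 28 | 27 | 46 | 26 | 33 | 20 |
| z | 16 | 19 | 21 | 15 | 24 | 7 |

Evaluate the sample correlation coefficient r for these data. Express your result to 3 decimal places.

0.722

n = 6, Σw = 180, Σz = 102, Σw² = 5794, Σz² = 1908, Σwz = 3249
nΣwz − ΣwΣz = 19494 − 18360 = 1134
nΣw² − (Σw)² = 34764 − 32400 = 2364; nΣz² − (Σz)² = 11448 − 10404 = 1044
r = 1134 / √(2364 × 1044) = 1134 / 1570.9920 ≈ 0.722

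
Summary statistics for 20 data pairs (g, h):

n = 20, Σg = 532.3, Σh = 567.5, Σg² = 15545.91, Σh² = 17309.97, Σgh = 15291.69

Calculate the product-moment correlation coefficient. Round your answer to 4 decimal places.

r = (nΣgh − ΣgΣh) / √[(nΣg² − (Σg)²)(nΣh² − (Σh)²)]
Numerator: 20×15291.69 − 532.3×567.5 = 3753.55
Denominator: √[(310918.2 − 283343.29)(346199.4 − 322056.25)] = √[27574.91 × 24143.15] = 25802.0385
r = 3753.55 / 25802.0385 ≈ 0.1455

0.1455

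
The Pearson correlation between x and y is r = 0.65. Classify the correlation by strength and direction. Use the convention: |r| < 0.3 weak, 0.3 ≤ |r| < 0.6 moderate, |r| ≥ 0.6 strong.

strong positive

r = 0.65 > 0 so the relationship is positive.
|r| = 0.65, which falls in the strong range.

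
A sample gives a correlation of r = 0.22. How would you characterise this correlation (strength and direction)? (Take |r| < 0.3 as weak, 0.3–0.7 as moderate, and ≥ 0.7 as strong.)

weak positive

r = 0.22 > 0 so the relationship is positive.
|r| = 0.22, which falls in the weak range.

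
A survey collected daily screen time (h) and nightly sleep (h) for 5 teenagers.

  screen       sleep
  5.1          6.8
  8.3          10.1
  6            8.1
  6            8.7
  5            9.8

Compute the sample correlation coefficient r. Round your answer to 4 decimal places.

0.5391

n = 5, Σx = 30.4, Σy = 43.5, Σx² = 191.9, Σy² = 385.59, Σxy = 268.31
nΣxy − ΣxΣy = 1341.55 − 1322.4 = 19.15
nΣx² − (Σx)² = 959.5 − 924.16 = 35.34; nΣy² − (Σy)² = 1927.95 − 1892.25 = 35.7
r = 19.15 / √(35.34 × 35.7) = 19.15 / 35.5195 ≈ 0.5391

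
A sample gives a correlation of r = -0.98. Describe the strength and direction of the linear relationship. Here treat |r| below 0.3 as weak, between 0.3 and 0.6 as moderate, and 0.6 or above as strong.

r = -0.98 < 0 so the relationship is negative.
|r| = 0.98, which falls in the strong range.

strong negative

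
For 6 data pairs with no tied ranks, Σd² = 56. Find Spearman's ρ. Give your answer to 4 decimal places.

ρ = 1 − 6Σd² / [n(n²−1)] = 1 − 6×56 / (6×35)
  = 1 − 336/210 = 1 − 1.60000 ≈ -0.6000

-0.6000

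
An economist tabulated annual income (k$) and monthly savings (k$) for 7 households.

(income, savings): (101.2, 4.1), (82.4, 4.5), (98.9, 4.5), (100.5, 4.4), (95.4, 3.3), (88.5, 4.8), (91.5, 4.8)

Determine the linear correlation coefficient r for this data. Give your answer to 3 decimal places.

n = 7, Σx = 658.4, Σy = 30.4, Σx² = 62218.32, Σy² = 133.64, Σxy = 2851.79
nΣxy − ΣxΣy = 19962.53 − 20015.36 = -52.83
nΣx² − (Σx)² = 435528.24 − 433490.56 = 2037.68; nΣy² − (Σy)² = 935.48 − 924.16 = 11.32
r = -52.83 / √(2037.68 × 11.32) = -52.83 / 151.8767 ≈ -0.348

-0.348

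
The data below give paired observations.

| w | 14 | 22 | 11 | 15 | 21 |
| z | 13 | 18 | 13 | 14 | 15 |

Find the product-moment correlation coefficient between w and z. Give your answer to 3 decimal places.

n = 5, Σw = 83, Σz = 73, Σw² = 1467, Σz² = 1083, Σwz = 1246
nΣwz − ΣwΣz = 6230 − 6059 = 171
nΣw² − (Σw)² = 7335 − 6889 = 446; nΣz² − (Σz)² = 5415 − 5329 = 86
r = 171 / √(446 × 86) = 171 / 195.8469 ≈ 0.873

0.873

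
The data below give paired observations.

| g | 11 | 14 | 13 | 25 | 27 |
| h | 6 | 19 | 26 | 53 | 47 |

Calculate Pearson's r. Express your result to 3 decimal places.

n = 5, Σg = 90, Σh = 151, Σg² = 1840, Σh² = 6091, Σgh = 3264
nΣgh − ΣgΣh = 16320 − 13590 = 2730
nΣg² − (Σg)² = 9200 − 8100 = 1100; nΣh² − (Σh)² = 30455 − 22801 = 7654
r = 2730 / √(1100 × 7654) = 2730 / 2901.6202 ≈ 0.941

0.941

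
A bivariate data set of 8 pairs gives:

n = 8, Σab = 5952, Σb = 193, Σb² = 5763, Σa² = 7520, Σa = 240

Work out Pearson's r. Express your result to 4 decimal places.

r = (nΣab − ΣaΣb) / √[(nΣa² − (Σa)²)(nΣb² − (Σb)²)]
Numerator: 8×5952 − 240×193 = 1296
Denominator: √[(60160 − 57600)(46104 − 37249)] = √[2560 × 8855] = 4761.1763
r = 1296 / 4761.1763 ≈ 0.2722

0.2722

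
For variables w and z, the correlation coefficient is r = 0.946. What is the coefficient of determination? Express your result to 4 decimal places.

r² = (0.946)² = 0.8949

0.8949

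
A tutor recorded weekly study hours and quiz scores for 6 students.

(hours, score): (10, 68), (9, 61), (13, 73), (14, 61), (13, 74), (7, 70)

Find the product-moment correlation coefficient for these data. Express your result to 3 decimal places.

0.089

n = 6, Σx = 66, Σy = 407, Σx² = 764, Σy² = 27771, Σxy = 4484
nΣxy − ΣxΣy = 26904 − 26862 = 42
nΣx² − (Σx)² = 4584 − 4356 = 228; nΣy² − (Σy)² = 166626 − 165649 = 977
r = 42 / √(228 × 977) = 42 / 471.9703 ≈ 0.089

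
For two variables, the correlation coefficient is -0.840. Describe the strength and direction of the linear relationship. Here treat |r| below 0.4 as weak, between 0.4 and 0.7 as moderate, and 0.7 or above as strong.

strong negative

r = -0.840 < 0 so the relationship is negative.
|r| = 0.840, which falls in the strong range.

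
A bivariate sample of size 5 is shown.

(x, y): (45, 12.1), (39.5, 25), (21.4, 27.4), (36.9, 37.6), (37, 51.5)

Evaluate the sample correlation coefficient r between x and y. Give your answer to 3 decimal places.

n = 5, Σx = 179.8, Σy = 153.6, Σx² = 6773.82, Σy² = 5588.18, Σxy = 5411.3
nΣxy − ΣxΣy = 27056.5 − 27617.28 = -560.78
nΣx² − (Σx)² = 33869.1 − 32328.04 = 1541.06; nΣy² − (Σy)² = 27940.9 − 23592.96 = 4347.94
r = -560.78 / √(1541.06 × 4347.94) = -560.78 / 2588.5201 ≈ -0.217

-0.217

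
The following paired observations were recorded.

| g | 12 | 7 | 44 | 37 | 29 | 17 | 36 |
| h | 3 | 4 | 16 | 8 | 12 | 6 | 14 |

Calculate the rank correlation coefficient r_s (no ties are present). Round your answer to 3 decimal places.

Rank g: 2, 1, 7, 6, 4, 3, 5
Rank h: 1, 2, 7, 4, 5, 3, 6
d = rank(g) − rank(h): 1, -1, 0, 2, -1, 0, -1; Σd² = 8
ρ = 1 − 6Σd² / [n(n²−1)] = 1 − 6×8 / (7×48) = 1 − 48/336 ≈ 0.857

0.857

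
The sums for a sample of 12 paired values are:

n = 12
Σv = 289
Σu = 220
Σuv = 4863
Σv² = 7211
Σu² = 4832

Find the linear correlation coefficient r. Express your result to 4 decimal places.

-0.9725

r = (nΣuv − ΣuΣv) / √[(nΣu² − (Σu)²)(nΣv² − (Σv)²)]
Numerator: 12×4863 − 220×289 = -5224
Denominator: √[(57984 − 48400)(86532 − 83521)] = √[9584 × 3011] = 5371.9106
r = -5224 / 5371.9106 ≈ -0.9725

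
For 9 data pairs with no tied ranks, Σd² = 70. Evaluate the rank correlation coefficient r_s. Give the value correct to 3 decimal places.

0.417

ρ = 1 − 6Σd² / [n(n²−1)] = 1 − 6×70 / (9×80)
  = 1 − 420/720 = 1 − 0.5833 ≈ 0.417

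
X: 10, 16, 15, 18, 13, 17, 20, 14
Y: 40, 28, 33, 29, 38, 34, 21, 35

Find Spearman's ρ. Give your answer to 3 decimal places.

-0.881

Rank X: 1, 5, 4, 7, 2, 6, 8, 3
Rank Y: 8, 2, 4, 3, 7, 5, 1, 6
d = rank(X) − rank(Y): -7, 3, 0, 4, -5, 1, 7, -3; Σd² = 158
ρ = 1 − 6Σd² / [n(n²−1)] = 1 − 6×158 / (8×63) = 1 − 948/504 ≈ -0.881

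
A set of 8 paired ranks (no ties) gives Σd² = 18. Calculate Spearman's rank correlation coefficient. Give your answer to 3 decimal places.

0.786

ρ = 1 − 6Σd² / [n(n²−1)] = 1 − 6×18 / (8×63)
  = 1 − 108/504 = 1 − 0.2143 ≈ 0.786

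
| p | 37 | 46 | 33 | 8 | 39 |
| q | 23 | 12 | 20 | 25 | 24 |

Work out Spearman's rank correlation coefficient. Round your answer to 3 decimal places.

Rank p: 3, 5, 2, 1, 4
Rank q: 3, 1, 2, 5, 4
d = rank(p) − rank(q): 0, 4, 0, -4, 0; Σd² = 32
ρ = 1 − 6Σd² / [n(n²−1)] = 1 − 6×32 / (5×24) = 1 − 192/120 ≈ -0.600

-0.600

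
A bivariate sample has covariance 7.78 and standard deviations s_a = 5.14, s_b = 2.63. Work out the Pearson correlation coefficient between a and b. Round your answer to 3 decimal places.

0.576

r = Cov(a,b) / (s_a · s_b) = 7.78 / (5.14 × 2.63)
  = 7.78 / 13.5182 ≈ 0.576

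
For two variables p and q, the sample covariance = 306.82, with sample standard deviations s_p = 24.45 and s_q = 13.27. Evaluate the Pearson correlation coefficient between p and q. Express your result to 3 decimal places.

0.946

r = Cov(p,q) / (s_p · s_q) = 306.82 / (24.45 × 13.27)
  = 306.82 / 324.4515 ≈ 0.946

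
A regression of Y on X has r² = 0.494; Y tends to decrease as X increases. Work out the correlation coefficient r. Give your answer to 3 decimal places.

|r| = √0.494 = 0.703
The association is negative, so r = −0.703.

-0.703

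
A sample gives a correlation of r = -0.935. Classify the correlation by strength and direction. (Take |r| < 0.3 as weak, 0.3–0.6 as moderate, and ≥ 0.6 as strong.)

r = -0.935 < 0 so the relationship is negative.
|r| = 0.935, which falls in the strong range.

strong negative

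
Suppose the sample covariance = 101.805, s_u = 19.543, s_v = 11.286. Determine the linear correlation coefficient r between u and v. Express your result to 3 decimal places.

0.462

r = Cov(u,v) / (s_u · s_v) = 101.805 / (19.543 × 11.286)
  = 101.805 / 220.5623 ≈ 0.462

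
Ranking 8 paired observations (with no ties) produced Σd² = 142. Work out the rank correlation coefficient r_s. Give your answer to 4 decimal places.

ρ = 1 − 6Σd² / [n(n²−1)] = 1 − 6×142 / (8×63)
  = 1 − 852/504 = 1 − 1.69048 ≈ -0.6905

-0.6905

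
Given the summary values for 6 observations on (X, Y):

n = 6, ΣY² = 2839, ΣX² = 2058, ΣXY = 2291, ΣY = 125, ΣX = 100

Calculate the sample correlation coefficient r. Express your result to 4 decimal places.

0.6850

r = (nΣXY − ΣXΣY) / √[(nΣX² − (ΣX)²)(nΣY² − (ΣY)²)]
Numerator: 6×2291 − 100×125 = 1246
Denominator: √[(12348 − 10000)(17034 − 15625)] = √[2348 × 1409] = 1818.8821
r = 1246 / 1818.8821 ≈ 0.6850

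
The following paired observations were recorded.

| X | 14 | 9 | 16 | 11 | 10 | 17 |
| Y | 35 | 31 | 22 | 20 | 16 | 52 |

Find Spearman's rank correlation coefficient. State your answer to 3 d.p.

0.543

Rank X: 4, 1, 5, 3, 2, 6
Rank Y: 5, 4, 3, 2, 1, 6
d = rank(X) − rank(Y): -1, -3, 2, 1, 1, 0; Σd² = 16
ρ = 1 − 6Σd² / [n(n²−1)] = 1 − 6×16 / (6×35) = 1 − 96/210 ≈ 0.543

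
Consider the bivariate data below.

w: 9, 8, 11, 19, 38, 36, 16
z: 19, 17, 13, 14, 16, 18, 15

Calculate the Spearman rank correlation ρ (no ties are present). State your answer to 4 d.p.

Rank w: 2, 1, 3, 5, 7, 6, 4
Rank z: 7, 5, 1, 2, 4, 6, 3
d = rank(w) − rank(z): -5, -4, 2, 3, 3, 0, 1; Σd² = 64
ρ = 1 − 6Σd² / [n(n²−1)] = 1 − 6×64 / (7×48) = 1 − 384/336 ≈ -0.1429

-0.1429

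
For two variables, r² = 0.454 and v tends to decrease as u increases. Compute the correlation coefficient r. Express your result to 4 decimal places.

-0.6738

|r| = √0.454 = 0.6738
The association is negative, so r = −0.6738.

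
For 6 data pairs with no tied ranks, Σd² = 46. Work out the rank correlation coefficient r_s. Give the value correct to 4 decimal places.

-0.3143

ρ = 1 − 6Σd² / [n(n²−1)] = 1 − 6×46 / (6×35)
  = 1 − 276/210 = 1 − 1.31429 ≈ -0.3143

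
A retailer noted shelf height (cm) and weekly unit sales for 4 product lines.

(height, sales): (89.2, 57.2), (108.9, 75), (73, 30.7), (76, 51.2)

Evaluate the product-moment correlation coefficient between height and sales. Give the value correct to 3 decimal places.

0.920

n = 4, Σx = 347.1, Σy = 214.1, Σx² = 30920.85, Σy² = 12460.77, Σxy = 19402.04
nΣxy − ΣxΣy = 77608.16 − 74314.11 = 3294.05
nΣx² − (Σx)² = 123683.4 − 120478.41 = 3204.99; nΣy² − (Σy)² = 49843.08 − 45838.81 = 4004.27
r = 3294.05 / √(3204.99 × 4004.27) = 3294.05 / 3582.4078 ≈ 0.920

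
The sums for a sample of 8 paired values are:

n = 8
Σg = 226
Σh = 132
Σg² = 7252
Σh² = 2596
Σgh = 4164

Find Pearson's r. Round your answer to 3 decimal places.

0.722

r = (nΣgh − ΣgΣh) / √[(nΣg² − (Σg)²)(nΣh² − (Σh)²)]
Numerator: 8×4164 − 226×132 = 3480
Denominator: √[(58016 − 51076)(20768 − 17424)] = √[6940 × 3344] = 4817.4018
r = 3480 / 4817.4018 ≈ 0.722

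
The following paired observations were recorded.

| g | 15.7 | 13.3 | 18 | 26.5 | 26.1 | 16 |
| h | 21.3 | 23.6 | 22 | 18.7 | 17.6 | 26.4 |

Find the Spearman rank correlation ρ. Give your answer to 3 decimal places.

Rank g: 2, 1, 4, 6, 5, 3
Rank h: 3, 5, 4, 2, 1, 6
d = rank(g) − rank(h): -1, -4, 0, 4, 4, -3; Σd² = 58
ρ = 1 − 6Σd² / [n(n²−1)] = 1 − 6×58 / (6×35) = 1 − 348/210 ≈ -0.657

-0.657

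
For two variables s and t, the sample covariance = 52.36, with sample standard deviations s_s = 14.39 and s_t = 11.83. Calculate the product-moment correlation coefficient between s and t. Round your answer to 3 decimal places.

0.308

r = Cov(s,t) / (s_s · s_t) = 52.36 / (14.39 × 11.83)
  = 52.36 / 170.2337 ≈ 0.308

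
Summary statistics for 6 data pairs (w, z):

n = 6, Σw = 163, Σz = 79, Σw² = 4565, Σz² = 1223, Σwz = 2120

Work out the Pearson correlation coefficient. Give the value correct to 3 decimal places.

r = (nΣwz − ΣwΣz) / √[(nΣw² − (Σw)²)(nΣz² − (Σz)²)]
Numerator: 6×2120 − 163×79 = -157
Denominator: √[(27390 − 26569)(7338 − 6241)] = √[821 × 1097] = 949.0190
r = -157 / 949.0190 ≈ -0.165

-0.165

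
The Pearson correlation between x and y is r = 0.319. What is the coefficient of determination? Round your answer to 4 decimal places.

r² = (0.319)² = 0.1018

0.1018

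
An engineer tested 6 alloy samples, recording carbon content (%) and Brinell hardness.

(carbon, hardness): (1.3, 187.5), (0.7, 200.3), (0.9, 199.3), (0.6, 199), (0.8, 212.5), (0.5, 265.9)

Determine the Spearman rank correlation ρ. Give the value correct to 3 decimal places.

Rank carbon: 6, 3, 5, 2, 4, 1
Rank hardness: 1, 4, 3, 2, 5, 6
d = rank(carbon) − rank(hardness): 5, -1, 2, 0, -1, -5; Σd² = 56
ρ = 1 − 6Σd² / [n(n²−1)] = 1 − 6×56 / (6×35) = 1 − 336/210 ≈ -0.600

-0.600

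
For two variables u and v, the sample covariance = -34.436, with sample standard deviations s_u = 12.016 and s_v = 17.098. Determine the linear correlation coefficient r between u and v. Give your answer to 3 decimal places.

r = Cov(u,v) / (s_u · s_v) = -34.436 / (12.016 × 17.098)
  = -34.436 / 205.4496 ≈ -0.168

-0.168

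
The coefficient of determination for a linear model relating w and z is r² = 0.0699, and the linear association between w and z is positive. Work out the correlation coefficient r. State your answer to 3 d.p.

|r| = √0.0699 = 0.264
The association is positive, so r = 0.264.

0.264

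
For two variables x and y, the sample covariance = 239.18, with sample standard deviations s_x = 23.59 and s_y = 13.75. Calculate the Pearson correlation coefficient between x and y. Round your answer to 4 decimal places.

0.7374

r = Cov(x,y) / (s_x · s_y) = 239.18 / (23.59 × 13.75)
  = 239.18 / 324.3625 ≈ 0.7374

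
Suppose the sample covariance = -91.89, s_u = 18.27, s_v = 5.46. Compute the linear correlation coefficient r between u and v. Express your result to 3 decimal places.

-0.921

r = Cov(u,v) / (s_u · s_v) = -91.89 / (18.27 × 5.46)
  = -91.89 / 99.7542 ≈ -0.921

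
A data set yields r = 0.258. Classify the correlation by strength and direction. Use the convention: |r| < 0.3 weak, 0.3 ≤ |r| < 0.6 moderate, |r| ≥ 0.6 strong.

r = 0.258 > 0 so the relationship is positive.
|r| = 0.258, which falls in the weak range.

weak positive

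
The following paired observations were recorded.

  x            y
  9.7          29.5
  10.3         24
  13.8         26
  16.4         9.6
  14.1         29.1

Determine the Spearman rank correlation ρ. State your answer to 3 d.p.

-0.600

Rank x: 1, 2, 3, 5, 4
Rank y: 5, 2, 3, 1, 4
d = rank(x) − rank(y): -4, 0, 0, 4, 0; Σd² = 32
ρ = 1 − 6Σd² / [n(n²−1)] = 1 − 6×32 / (5×24) = 1 − 192/120 ≈ -0.600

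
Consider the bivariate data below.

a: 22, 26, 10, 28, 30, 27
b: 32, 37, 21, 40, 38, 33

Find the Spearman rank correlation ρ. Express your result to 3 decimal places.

0.886

Rank a: 2, 3, 1, 5, 6, 4
Rank b: 2, 4, 1, 6, 5, 3
d = rank(a) − rank(b): 0, -1, 0, -1, 1, 1; Σd² = 4
ρ = 1 − 6Σd² / [n(n²−1)] = 1 − 6×4 / (6×35) = 1 − 24/210 ≈ 0.886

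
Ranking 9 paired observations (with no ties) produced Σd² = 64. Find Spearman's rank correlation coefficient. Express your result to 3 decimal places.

0.467

ρ = 1 − 6Σd² / [n(n²−1)] = 1 − 6×64 / (9×80)
  = 1 − 384/720 = 1 − 0.5333 ≈ 0.467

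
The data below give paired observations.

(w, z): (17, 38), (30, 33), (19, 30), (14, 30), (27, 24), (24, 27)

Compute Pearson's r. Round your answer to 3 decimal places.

-0.345

n = 6, Σw = 131, Σz = 182, Σw² = 3051, Σz² = 5638, Σwz = 3922
nΣwz − ΣwΣz = 23532 − 23842 = -310
nΣw² − (Σw)² = 18306 − 17161 = 1145; nΣz² − (Σz)² = 33828 − 33124 = 704
r = -310 / √(1145 × 704) = -310 / 897.8196 ≈ -0.345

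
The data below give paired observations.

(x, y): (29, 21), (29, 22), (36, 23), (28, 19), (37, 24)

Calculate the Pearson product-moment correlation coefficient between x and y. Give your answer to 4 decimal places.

n = 5, Σx = 159, Σy = 109, Σx² = 5131, Σy² = 2391, Σxy = 3495
nΣxy − ΣxΣy = 17475 − 17331 = 144
nΣx² − (Σx)² = 25655 − 25281 = 374; nΣy² − (Σy)² = 11955 − 11881 = 74
r = 144 / √(374 × 74) = 144 / 166.3611 ≈ 0.8656

0.8656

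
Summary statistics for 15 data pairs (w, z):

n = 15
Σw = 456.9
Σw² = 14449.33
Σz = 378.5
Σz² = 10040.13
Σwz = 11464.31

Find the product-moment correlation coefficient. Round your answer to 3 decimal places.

r = (nΣwz − ΣwΣz) / √[(nΣw² − (Σw)²)(nΣz² − (Σz)²)]
Numerator: 15×11464.31 − 456.9×378.5 = -972
Denominator: √[(216739.95 − 208757.61)(150601.95 − 143262.25)] = √[7982.34 × 7339.7] = 7654.2786
r = -972 / 7654.2786 ≈ -0.127

-0.127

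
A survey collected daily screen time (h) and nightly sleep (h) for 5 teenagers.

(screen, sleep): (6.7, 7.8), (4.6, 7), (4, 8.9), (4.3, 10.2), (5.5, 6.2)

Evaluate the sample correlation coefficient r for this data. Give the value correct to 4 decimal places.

n = 5, Σx = 25.1, Σy = 40.1, Σx² = 130.79, Σy² = 331.53, Σxy = 198.02
nΣxy − ΣxΣy = 990.1 − 1006.51 = -16.41
nΣx² − (Σx)² = 653.95 − 630.01 = 23.94; nΣy² − (Σy)² = 1657.65 − 1608.01 = 49.64
r = -16.41 / √(23.94 × 49.64) = -16.41 / 34.4729 ≈ -0.4760

-0.4760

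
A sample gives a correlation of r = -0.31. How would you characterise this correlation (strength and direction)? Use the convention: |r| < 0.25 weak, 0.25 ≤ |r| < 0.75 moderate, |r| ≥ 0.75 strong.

r = -0.31 < 0 so the relationship is negative.
|r| = 0.31, which falls in the moderate range.

moderate negative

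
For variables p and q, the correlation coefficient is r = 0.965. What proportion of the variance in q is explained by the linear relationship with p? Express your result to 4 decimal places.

0.9312

r² = (0.965)² = 0.9312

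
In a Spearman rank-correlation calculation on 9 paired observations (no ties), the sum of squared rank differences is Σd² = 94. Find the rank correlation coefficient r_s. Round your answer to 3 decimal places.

0.217

ρ = 1 − 6Σd² / [n(n²−1)] = 1 − 6×94 / (9×80)
  = 1 − 564/720 = 1 − 0.7833 ≈ 0.217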